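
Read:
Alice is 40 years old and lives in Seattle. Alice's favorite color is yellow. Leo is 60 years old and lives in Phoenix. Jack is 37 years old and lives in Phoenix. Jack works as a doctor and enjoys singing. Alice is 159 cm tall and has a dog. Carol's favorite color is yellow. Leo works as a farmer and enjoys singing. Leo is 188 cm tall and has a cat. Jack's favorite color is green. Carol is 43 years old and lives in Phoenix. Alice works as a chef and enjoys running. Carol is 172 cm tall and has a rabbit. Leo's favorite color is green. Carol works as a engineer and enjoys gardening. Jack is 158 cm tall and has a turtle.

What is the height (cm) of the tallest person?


Tallest: Leo at 188 cm

188


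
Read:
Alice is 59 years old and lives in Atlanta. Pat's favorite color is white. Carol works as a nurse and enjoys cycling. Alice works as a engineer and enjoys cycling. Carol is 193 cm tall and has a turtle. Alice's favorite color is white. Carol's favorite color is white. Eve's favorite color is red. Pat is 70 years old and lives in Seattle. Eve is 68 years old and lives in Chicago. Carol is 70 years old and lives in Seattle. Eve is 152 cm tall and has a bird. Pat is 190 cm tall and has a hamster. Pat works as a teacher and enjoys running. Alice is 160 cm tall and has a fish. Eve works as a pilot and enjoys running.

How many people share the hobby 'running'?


Count: 2

2


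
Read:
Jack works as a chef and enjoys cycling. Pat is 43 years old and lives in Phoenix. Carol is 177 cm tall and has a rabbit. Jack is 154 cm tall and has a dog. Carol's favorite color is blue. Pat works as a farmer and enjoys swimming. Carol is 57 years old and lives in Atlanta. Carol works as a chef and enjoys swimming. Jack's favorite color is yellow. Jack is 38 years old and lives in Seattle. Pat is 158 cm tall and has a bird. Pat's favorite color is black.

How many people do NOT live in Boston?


Not in Boston: 3

3


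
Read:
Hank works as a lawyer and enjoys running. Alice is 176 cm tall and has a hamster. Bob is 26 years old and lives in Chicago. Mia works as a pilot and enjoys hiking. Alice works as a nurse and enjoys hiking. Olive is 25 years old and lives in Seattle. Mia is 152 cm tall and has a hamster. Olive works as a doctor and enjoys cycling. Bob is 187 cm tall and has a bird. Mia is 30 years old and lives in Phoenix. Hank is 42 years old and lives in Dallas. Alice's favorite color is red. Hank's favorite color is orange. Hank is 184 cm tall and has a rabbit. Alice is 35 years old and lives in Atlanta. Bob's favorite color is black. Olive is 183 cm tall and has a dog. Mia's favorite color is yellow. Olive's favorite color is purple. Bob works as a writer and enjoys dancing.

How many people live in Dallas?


Count in Dallas: 1

1


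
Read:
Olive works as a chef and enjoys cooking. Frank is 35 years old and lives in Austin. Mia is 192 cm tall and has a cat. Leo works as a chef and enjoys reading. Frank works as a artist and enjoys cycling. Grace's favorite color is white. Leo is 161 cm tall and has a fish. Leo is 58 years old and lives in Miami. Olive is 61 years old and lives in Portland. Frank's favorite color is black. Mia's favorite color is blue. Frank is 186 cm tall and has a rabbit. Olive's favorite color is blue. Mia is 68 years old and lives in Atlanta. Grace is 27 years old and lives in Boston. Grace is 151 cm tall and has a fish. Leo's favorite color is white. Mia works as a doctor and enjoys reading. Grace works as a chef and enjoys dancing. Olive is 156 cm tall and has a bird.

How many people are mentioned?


People: Frank, Leo, Olive, Mia, Grace. Count = 5

5


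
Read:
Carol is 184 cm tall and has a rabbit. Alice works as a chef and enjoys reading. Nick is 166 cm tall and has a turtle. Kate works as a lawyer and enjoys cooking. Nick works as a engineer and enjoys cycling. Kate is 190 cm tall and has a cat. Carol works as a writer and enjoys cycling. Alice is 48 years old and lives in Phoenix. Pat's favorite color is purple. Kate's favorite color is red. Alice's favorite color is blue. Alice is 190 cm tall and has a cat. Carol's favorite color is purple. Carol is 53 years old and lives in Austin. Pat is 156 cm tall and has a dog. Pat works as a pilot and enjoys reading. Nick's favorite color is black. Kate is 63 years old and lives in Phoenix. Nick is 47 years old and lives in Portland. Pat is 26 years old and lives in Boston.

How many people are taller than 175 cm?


Taller than 175: 3

3


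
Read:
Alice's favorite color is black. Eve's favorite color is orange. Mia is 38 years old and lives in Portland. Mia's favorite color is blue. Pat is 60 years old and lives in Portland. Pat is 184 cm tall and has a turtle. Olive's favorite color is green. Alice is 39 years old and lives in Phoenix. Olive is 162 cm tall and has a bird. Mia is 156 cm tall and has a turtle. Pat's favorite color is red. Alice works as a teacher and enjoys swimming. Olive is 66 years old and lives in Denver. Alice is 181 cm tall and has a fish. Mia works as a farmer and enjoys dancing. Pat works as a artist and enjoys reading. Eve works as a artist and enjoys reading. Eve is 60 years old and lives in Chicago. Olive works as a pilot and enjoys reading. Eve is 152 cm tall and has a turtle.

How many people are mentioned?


People: Olive, Pat, Alice, Mia, Eve. Count = 5

5


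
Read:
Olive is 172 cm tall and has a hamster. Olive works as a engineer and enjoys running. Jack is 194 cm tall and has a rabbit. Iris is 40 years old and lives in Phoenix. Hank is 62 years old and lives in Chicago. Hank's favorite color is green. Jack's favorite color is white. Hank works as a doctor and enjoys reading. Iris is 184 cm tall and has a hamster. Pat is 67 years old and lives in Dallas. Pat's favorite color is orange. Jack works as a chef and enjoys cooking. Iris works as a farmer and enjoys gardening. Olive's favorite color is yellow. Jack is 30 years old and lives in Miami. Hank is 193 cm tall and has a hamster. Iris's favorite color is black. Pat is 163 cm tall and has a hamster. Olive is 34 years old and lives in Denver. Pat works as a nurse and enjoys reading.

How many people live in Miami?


Count in Miami: 1

1


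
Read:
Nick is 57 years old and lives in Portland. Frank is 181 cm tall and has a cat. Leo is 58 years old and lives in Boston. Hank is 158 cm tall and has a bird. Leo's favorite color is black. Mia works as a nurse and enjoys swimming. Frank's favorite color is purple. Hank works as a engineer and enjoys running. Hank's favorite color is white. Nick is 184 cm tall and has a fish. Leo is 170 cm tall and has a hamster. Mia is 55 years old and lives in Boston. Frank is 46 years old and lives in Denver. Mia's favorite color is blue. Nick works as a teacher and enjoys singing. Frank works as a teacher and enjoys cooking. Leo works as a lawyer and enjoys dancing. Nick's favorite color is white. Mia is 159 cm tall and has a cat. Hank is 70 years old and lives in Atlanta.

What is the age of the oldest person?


Oldest: Hank at 70

70


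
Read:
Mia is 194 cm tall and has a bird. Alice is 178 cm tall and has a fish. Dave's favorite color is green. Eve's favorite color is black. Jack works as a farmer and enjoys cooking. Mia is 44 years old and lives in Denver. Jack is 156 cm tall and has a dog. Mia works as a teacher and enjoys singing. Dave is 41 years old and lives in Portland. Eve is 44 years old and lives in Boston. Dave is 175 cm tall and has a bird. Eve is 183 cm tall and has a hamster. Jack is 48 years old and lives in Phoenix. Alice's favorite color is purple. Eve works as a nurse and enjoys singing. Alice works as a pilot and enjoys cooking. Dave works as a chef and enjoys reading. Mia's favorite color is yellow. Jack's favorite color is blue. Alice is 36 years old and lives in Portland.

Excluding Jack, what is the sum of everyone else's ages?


Sum (excluding Jack): 165

165


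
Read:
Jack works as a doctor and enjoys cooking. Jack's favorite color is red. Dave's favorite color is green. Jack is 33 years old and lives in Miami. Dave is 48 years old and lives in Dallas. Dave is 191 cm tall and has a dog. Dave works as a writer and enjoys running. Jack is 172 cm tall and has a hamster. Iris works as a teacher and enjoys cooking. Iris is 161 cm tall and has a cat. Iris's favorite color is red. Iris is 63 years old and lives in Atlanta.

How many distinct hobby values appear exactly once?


Unique hobby values: 1

1


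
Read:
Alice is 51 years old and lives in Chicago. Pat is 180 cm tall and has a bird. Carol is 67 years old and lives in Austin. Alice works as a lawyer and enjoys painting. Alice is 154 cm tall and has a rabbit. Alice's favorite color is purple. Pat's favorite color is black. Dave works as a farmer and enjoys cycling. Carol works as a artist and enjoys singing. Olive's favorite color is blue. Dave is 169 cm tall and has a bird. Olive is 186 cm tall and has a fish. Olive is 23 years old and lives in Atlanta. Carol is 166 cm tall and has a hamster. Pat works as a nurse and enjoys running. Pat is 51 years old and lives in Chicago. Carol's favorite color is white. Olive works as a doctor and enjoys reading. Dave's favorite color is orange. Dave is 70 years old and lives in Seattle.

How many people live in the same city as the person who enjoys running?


Person with hobby running is Pat, city Chicago. Count = 2

2


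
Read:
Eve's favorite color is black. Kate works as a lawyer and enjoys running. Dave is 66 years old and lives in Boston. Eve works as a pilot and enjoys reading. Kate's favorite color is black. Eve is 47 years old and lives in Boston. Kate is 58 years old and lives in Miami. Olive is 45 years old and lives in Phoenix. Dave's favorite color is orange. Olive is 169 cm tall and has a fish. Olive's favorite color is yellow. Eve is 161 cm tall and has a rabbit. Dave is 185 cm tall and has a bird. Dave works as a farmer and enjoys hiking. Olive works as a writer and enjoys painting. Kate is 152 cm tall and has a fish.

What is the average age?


Sum=216, n=4, avg=54

54


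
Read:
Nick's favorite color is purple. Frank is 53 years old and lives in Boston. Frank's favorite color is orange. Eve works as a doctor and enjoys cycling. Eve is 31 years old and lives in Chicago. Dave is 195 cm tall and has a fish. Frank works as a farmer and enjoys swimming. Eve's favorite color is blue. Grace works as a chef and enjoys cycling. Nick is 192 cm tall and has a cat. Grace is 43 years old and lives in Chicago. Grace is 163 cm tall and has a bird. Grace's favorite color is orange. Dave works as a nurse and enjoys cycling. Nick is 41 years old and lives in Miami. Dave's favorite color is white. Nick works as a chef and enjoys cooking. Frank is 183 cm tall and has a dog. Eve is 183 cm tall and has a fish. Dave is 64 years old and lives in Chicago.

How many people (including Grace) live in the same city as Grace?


Grace lives in Chicago. Count = 3

3


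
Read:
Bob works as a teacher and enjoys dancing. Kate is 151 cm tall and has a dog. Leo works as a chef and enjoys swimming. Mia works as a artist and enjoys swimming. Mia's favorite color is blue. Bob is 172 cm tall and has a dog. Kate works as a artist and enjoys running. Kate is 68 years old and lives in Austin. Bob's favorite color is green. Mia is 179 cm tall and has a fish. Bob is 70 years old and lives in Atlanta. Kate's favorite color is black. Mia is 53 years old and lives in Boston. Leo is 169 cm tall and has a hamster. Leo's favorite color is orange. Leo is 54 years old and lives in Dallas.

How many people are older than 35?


Filter: 4

4


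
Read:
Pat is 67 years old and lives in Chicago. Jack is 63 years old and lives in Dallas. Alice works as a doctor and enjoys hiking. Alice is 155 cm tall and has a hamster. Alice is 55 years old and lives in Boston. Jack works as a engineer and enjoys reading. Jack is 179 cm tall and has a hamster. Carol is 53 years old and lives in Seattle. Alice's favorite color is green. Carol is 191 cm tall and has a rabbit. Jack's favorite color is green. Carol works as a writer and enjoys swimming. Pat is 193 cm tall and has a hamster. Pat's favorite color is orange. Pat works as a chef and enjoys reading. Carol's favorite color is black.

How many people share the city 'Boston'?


Count: 1

1


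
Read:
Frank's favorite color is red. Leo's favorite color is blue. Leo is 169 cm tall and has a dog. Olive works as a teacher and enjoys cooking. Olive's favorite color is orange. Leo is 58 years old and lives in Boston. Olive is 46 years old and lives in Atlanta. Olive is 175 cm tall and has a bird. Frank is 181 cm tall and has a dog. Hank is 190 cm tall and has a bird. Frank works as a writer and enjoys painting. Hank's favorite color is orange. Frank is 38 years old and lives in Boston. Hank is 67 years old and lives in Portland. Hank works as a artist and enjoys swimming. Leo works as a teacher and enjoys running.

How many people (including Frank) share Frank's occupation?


Frank is a writer. Count = 1

1


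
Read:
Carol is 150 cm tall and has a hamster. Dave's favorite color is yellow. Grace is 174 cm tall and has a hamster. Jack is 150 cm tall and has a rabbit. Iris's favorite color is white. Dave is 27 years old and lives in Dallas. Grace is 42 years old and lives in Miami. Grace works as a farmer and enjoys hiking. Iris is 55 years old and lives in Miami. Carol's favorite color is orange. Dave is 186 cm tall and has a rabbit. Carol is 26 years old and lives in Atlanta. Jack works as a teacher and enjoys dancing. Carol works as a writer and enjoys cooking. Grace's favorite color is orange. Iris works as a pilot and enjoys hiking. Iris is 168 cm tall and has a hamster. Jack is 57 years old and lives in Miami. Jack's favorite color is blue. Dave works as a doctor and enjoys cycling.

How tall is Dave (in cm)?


Dave is 186 cm tall

186


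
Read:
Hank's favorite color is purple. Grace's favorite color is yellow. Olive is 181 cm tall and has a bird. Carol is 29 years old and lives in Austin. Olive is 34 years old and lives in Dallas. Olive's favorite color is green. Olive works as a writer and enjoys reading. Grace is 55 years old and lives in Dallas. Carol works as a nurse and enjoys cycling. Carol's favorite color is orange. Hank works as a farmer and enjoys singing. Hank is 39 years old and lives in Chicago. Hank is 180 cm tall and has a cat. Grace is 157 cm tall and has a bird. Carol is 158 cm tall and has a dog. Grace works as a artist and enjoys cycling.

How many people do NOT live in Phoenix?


Not in Phoenix: 4

4


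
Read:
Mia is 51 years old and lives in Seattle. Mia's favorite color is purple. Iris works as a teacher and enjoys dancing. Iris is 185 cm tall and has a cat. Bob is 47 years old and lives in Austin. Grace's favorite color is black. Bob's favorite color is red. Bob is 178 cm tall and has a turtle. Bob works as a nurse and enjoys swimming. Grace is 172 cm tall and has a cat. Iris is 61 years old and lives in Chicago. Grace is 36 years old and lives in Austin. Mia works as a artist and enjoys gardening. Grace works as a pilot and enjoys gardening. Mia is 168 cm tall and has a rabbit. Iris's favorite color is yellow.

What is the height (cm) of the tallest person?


Tallest: Iris at 185 cm

185


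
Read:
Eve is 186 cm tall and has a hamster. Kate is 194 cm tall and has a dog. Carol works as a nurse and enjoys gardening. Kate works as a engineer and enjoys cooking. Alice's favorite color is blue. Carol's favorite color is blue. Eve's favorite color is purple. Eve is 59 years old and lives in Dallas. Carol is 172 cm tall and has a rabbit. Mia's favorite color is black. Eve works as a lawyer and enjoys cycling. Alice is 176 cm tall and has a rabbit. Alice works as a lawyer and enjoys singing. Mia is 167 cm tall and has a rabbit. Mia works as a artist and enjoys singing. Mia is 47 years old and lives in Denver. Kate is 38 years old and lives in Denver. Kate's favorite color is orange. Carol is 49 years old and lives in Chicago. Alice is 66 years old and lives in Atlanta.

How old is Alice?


Alice is 66 years old

66


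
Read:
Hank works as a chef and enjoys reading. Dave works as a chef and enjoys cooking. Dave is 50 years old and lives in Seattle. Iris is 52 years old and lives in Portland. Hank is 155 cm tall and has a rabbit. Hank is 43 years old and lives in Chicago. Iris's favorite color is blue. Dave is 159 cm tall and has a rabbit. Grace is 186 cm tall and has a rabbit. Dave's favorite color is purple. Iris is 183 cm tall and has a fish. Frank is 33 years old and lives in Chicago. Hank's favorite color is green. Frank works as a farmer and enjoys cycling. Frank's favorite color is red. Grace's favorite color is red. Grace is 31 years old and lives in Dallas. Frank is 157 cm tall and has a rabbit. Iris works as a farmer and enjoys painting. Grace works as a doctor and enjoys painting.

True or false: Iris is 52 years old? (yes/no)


Iris is actually 52. yes

yes


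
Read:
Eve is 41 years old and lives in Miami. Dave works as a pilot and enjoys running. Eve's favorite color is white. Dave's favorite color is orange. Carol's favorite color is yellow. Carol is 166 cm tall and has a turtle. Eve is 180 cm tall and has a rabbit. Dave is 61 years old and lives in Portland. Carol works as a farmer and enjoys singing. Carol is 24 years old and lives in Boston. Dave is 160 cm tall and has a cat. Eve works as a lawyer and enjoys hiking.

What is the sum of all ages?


24+61+41 = 126

126


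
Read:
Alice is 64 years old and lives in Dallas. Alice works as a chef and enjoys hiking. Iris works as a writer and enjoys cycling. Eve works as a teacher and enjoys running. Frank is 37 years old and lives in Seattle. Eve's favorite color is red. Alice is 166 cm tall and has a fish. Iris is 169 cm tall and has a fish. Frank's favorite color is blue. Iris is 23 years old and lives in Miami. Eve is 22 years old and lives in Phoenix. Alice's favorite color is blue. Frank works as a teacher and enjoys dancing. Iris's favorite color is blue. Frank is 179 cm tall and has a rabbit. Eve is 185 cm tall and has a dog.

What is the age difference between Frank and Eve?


|37 - 22| = 15

15


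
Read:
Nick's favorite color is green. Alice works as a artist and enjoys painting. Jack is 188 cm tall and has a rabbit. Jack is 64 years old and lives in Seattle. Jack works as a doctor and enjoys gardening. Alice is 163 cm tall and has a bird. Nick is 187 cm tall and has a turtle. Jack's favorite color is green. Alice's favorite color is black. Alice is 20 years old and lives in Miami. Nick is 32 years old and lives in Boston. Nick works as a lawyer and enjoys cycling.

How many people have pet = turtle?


Count: 1

1


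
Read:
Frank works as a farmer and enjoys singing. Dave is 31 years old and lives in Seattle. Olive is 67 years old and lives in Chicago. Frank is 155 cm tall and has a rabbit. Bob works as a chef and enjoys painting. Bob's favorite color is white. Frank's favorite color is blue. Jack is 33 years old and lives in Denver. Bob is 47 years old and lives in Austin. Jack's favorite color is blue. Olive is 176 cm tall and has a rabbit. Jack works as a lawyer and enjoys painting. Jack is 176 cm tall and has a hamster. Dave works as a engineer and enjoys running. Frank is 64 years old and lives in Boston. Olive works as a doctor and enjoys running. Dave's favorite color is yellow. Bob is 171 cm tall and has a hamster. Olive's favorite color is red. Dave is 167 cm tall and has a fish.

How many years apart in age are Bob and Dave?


47 vs 31, diff = 16

16


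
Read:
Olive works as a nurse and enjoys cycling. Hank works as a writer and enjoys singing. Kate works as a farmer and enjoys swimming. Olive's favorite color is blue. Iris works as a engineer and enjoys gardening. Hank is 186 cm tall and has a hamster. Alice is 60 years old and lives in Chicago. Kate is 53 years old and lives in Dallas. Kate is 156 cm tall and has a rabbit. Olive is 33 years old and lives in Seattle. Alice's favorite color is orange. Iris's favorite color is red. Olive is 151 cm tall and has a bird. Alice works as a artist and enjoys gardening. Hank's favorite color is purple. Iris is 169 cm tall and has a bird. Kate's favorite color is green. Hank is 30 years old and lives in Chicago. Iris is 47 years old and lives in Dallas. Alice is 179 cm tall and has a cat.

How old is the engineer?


The engineer is Iris, age 47

47


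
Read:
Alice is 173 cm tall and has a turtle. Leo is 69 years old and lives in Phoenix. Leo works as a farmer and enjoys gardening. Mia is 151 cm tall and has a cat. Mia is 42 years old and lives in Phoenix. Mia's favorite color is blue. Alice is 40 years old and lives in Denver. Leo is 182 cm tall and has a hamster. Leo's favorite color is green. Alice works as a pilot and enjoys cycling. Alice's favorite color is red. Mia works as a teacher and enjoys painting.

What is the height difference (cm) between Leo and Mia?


|182 - 151| = 31

31


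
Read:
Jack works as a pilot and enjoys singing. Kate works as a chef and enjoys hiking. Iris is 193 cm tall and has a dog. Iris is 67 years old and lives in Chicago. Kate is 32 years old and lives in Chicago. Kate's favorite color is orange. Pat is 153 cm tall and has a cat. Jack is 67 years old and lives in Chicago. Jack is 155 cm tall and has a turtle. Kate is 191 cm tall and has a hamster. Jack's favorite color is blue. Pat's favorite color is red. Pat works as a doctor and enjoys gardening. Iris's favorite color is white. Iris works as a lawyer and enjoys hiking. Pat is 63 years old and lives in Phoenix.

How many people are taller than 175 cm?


Taller than 175: 2

2


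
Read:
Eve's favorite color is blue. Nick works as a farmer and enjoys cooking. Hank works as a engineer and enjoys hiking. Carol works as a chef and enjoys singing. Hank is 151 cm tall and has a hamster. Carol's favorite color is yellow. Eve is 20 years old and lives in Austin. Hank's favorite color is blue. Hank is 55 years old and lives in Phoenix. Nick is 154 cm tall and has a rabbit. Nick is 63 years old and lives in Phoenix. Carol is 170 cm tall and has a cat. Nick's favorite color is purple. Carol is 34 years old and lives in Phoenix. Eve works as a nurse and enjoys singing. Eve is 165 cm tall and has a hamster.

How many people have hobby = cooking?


Count: 1

1


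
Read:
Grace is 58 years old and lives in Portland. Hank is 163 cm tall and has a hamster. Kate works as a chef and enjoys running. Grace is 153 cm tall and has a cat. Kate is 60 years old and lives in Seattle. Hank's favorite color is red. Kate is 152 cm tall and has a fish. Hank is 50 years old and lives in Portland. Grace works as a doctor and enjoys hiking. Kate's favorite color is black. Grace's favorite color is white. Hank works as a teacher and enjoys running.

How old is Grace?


Grace is 58 years old

58


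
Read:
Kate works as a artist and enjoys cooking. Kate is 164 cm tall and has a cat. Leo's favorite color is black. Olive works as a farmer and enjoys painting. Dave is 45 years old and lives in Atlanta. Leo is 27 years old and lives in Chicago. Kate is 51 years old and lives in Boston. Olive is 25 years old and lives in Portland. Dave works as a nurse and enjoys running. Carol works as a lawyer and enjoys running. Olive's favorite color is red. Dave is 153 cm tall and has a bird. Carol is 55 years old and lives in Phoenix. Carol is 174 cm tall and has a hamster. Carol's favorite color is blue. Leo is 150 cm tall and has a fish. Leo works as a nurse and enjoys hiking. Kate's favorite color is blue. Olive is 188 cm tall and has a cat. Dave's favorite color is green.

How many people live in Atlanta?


Count in Atlanta: 1

1


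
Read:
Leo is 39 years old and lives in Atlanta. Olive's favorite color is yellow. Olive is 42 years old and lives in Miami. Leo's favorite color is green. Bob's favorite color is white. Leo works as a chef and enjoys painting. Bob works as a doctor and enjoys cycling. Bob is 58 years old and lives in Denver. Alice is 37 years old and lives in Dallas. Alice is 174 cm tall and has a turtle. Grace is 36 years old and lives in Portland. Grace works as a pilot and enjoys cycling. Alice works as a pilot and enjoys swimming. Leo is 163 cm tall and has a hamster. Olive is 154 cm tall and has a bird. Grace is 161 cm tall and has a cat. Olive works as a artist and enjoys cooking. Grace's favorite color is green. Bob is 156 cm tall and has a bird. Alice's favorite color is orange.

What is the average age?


Sum=212, n=5, avg=42.4

42.4


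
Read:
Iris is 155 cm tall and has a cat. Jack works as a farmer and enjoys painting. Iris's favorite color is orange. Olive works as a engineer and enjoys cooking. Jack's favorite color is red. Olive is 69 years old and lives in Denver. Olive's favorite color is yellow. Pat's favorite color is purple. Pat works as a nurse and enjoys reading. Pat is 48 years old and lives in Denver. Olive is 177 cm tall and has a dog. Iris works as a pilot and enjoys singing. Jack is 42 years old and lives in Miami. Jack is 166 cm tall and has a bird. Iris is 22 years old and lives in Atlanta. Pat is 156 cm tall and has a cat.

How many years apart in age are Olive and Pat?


69 vs 48, diff = 21

21


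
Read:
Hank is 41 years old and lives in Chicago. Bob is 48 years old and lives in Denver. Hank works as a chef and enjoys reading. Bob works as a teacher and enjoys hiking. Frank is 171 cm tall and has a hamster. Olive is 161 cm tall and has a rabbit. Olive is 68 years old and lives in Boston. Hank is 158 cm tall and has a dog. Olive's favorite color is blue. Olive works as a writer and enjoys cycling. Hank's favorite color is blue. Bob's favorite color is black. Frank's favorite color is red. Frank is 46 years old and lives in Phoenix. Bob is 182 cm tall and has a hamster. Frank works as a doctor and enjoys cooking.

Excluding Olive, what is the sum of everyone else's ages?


Sum (excluding Olive): 135

135


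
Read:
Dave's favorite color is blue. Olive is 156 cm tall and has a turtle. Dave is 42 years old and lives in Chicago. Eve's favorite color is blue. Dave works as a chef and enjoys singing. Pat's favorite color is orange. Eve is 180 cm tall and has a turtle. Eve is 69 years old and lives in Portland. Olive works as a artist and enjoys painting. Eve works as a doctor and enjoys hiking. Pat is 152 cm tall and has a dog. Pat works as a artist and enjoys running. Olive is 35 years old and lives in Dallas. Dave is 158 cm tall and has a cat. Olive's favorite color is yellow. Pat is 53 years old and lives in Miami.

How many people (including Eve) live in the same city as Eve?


Eve lives in Portland. Count = 1

1


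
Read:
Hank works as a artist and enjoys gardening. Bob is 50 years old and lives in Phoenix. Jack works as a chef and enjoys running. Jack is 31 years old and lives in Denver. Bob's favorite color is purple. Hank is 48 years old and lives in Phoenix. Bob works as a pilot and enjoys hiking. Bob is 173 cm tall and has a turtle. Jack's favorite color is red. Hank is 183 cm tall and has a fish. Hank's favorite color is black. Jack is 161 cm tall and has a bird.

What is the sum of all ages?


31+50+48 = 129

129


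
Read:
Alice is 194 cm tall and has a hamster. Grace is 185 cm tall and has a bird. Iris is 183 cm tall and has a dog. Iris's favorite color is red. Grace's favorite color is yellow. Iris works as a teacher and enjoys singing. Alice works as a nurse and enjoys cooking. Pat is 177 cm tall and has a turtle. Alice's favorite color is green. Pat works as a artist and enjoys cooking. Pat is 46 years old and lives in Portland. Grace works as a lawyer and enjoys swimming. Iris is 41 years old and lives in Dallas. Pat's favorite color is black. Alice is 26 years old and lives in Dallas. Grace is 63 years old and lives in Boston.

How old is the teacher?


The teacher is Iris, age 41

41


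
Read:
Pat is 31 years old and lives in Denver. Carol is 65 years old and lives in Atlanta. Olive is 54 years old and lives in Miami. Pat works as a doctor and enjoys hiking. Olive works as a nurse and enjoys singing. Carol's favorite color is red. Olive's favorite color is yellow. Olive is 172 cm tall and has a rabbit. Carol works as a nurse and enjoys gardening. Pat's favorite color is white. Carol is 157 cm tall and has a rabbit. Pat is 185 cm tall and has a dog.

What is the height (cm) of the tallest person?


Tallest: Pat at 185 cm

185


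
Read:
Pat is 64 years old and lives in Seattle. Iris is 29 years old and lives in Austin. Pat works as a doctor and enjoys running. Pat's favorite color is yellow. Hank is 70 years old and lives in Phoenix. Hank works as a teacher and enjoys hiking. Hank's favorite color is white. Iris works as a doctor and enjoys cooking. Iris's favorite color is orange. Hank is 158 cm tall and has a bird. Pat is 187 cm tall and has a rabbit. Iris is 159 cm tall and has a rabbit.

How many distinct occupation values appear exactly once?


Unique occupation values: 1

1


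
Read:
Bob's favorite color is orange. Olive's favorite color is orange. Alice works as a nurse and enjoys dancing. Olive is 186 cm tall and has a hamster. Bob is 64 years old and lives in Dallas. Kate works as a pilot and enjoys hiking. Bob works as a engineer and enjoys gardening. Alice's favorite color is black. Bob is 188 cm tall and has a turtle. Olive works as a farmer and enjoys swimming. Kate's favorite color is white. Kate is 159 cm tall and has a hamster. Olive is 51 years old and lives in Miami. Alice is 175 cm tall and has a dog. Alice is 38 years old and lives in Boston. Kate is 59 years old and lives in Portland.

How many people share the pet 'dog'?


Count: 1

1


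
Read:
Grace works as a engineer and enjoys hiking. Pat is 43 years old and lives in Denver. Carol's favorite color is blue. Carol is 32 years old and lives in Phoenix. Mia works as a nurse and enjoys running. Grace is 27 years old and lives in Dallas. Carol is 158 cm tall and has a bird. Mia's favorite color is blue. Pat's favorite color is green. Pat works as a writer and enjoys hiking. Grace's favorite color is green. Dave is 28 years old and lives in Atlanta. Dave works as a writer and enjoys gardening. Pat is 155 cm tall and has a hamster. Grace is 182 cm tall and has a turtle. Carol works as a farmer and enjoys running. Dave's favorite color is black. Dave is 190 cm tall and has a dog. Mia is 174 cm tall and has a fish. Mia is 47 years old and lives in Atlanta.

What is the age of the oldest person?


Oldest: Mia at 47

47


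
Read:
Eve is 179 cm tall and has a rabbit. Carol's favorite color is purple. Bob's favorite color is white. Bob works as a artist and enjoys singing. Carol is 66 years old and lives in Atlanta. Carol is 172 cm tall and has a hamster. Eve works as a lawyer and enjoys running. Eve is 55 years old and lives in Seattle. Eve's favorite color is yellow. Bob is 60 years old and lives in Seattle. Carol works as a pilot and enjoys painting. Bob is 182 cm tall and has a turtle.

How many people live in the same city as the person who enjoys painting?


Person with hobby painting is Carol, city Atlanta. Count = 1

1


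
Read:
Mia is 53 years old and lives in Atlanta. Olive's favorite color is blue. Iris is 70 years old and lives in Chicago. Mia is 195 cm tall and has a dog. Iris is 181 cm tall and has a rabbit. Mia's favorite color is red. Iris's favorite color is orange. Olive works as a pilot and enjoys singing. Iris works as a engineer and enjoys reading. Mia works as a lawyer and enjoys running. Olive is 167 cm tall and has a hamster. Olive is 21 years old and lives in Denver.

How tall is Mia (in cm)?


Mia is 195 cm tall

195


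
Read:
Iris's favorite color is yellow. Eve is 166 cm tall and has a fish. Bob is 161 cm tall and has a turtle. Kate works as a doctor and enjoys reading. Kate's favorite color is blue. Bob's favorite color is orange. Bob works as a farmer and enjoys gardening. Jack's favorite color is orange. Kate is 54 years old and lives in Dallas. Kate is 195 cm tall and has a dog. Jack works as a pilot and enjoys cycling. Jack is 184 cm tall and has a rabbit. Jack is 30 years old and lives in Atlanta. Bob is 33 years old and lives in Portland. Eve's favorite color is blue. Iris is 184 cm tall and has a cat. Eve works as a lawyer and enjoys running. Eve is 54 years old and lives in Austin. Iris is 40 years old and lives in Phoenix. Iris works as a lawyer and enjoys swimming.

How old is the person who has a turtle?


Person with turtle is Bob, age 33

33


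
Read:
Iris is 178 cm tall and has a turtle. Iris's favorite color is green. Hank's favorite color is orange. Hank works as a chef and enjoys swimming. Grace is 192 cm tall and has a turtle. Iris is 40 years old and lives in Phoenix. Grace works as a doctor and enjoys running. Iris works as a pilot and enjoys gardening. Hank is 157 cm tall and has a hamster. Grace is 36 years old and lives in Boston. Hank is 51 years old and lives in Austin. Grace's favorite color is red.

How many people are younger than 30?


Filter: 0

0


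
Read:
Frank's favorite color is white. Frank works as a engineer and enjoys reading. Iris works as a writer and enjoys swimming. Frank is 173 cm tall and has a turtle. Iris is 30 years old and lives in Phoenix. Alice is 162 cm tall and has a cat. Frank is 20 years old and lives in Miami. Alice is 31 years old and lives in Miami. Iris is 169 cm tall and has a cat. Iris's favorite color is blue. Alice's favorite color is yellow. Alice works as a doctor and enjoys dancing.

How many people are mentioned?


People: Frank, Alice, Iris. Count = 3

3


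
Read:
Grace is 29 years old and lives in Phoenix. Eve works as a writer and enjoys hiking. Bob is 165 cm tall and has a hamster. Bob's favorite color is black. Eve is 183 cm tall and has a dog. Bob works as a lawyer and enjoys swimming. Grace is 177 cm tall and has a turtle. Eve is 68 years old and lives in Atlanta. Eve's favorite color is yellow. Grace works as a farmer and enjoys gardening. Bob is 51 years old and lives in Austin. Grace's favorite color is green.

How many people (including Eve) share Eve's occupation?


Eve is a writer. Count = 1

1


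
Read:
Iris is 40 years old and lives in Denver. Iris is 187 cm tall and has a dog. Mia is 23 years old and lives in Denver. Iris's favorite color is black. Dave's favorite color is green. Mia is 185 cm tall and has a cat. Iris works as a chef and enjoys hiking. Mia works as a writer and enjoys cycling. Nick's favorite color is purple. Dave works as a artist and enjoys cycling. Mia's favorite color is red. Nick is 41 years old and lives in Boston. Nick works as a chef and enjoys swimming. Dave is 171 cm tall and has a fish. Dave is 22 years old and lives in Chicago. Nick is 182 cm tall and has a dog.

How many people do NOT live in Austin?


Not in Austin: 4

4


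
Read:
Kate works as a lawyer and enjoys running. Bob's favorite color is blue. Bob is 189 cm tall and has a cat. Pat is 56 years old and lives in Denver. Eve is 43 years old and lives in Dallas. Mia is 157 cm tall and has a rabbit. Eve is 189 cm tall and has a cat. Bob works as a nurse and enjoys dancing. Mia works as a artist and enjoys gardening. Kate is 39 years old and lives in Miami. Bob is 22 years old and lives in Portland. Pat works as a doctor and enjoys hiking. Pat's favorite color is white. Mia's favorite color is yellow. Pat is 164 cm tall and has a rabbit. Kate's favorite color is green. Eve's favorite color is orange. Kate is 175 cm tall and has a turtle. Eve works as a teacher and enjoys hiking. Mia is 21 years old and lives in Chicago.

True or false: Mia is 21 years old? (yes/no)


Mia is actually 21. yes

yes


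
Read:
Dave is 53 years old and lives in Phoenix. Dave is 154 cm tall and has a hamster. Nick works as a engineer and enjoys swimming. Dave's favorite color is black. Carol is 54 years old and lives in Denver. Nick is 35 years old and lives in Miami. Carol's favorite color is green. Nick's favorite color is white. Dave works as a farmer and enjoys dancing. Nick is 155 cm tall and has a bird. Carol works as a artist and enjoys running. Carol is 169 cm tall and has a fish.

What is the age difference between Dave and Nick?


|53 - 35| = 18

18


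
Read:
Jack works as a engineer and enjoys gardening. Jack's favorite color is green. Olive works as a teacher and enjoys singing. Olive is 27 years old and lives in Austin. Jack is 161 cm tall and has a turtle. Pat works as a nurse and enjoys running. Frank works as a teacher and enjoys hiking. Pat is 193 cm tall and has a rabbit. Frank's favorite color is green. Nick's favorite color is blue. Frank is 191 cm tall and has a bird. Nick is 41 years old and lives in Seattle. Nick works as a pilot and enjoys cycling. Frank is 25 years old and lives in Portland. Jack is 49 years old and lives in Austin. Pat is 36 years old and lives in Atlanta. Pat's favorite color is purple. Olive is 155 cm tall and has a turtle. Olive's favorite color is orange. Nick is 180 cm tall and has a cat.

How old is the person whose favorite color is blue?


Person with favorite color=blue is Nick, age 41

41


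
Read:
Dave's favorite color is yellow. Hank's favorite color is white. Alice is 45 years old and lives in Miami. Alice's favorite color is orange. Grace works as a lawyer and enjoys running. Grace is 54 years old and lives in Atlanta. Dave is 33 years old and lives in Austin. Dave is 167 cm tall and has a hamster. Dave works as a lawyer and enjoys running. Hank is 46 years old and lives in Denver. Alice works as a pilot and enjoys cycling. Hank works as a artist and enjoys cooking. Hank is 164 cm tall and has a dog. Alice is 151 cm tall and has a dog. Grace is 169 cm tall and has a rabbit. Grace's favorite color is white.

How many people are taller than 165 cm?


Taller than 165: 2

2


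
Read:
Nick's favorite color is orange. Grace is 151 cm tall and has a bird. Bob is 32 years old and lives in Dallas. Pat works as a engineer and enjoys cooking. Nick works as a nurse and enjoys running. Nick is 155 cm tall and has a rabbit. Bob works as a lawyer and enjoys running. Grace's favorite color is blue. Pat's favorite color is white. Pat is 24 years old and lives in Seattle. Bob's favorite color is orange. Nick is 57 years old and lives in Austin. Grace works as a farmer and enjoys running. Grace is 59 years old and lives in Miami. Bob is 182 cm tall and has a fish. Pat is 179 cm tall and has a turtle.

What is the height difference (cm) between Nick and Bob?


|155 - 182| = 27

27


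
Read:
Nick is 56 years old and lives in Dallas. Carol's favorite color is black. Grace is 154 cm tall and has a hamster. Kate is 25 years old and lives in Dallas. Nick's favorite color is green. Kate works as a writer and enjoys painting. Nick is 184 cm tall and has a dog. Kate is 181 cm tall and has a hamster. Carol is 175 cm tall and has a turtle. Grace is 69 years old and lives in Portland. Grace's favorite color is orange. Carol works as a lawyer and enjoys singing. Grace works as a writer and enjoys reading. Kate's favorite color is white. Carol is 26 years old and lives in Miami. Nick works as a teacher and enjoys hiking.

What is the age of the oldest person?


Oldest: Grace at 69

69


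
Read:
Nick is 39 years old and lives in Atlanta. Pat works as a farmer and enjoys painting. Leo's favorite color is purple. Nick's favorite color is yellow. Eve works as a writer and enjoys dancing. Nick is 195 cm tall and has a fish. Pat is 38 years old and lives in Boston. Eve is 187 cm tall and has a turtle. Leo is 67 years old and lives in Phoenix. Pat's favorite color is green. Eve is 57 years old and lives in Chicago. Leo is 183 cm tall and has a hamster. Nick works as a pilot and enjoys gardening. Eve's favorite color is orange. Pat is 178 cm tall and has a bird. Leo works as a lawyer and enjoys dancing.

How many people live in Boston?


Count in Boston: 1

1


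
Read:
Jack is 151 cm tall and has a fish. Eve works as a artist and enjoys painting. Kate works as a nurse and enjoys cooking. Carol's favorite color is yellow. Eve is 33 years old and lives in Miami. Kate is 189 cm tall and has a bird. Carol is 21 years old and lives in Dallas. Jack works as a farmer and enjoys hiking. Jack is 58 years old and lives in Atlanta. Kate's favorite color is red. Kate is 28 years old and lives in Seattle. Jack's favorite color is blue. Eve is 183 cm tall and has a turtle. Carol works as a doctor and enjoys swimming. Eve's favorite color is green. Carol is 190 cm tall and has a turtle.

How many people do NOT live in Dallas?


Not in Dallas: 3

3
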